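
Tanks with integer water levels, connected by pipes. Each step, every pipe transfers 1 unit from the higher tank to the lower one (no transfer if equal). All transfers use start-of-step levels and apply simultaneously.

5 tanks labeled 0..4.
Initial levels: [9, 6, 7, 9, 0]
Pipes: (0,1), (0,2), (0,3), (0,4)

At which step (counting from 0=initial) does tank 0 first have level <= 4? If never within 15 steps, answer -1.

Step 1: flows [0->1,0->2,0=3,0->4] -> levels [6 7 8 9 1]
Step 2: flows [1->0,2->0,3->0,0->4] -> levels [8 6 7 8 2]
Step 3: flows [0->1,0->2,0=3,0->4] -> levels [5 7 8 8 3]
Step 4: flows [1->0,2->0,3->0,0->4] -> levels [7 6 7 7 4]
Step 5: flows [0->1,0=2,0=3,0->4] -> levels [5 7 7 7 5]
Step 6: flows [1->0,2->0,3->0,0=4] -> levels [8 6 6 6 5]
Step 7: flows [0->1,0->2,0->3,0->4] -> levels [4 7 7 7 6]
Tank 0 first reaches <=4 at step 7

Answer: 7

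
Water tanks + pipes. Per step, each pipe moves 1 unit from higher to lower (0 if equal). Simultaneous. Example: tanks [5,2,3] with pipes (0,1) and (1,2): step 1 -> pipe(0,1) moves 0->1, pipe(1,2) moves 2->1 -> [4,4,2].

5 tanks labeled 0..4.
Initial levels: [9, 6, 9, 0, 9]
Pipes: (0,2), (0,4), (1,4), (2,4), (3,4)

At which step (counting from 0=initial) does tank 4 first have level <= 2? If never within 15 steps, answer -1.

Answer: -1

Derivation:
Step 1: flows [0=2,0=4,4->1,2=4,4->3] -> levels [9 7 9 1 7]
Step 2: flows [0=2,0->4,1=4,2->4,4->3] -> levels [8 7 8 2 8]
Step 3: flows [0=2,0=4,4->1,2=4,4->3] -> levels [8 8 8 3 6]
Step 4: flows [0=2,0->4,1->4,2->4,4->3] -> levels [7 7 7 4 8]
Step 5: flows [0=2,4->0,4->1,4->2,4->3] -> levels [8 8 8 5 4]
Step 6: flows [0=2,0->4,1->4,2->4,3->4] -> levels [7 7 7 4 8]
  -> period-2 cycle (repeats step 4); tank 4 never drops to <=2
Tank 4 never reaches <=2 within 15 steps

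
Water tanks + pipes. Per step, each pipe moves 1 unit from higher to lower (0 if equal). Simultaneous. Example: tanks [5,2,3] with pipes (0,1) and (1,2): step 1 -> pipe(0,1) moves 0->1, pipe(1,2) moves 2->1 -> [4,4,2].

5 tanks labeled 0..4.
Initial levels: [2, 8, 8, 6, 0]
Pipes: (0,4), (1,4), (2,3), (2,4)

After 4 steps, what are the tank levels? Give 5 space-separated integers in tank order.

Answer: 4 5 6 5 4

Derivation:
Step 1: flows [0->4,1->4,2->3,2->4] -> levels [1 7 6 7 3]
Step 2: flows [4->0,1->4,3->2,2->4] -> levels [2 6 6 6 4]
Step 3: flows [4->0,1->4,2=3,2->4] -> levels [3 5 5 6 5]
Step 4: flows [4->0,1=4,3->2,2=4] -> levels [4 5 6 5 4]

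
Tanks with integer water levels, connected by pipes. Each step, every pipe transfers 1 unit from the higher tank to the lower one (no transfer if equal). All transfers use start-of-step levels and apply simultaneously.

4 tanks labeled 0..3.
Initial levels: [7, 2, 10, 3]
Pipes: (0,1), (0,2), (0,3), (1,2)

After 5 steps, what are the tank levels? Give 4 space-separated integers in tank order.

Answer: 7 5 5 5

Derivation:
Step 1: flows [0->1,2->0,0->3,2->1] -> levels [6 4 8 4]
Step 2: flows [0->1,2->0,0->3,2->1] -> levels [5 6 6 5]
Step 3: flows [1->0,2->0,0=3,1=2] -> levels [7 5 5 5]
Step 4: flows [0->1,0->2,0->3,1=2] -> levels [4 6 6 6]
Step 5: flows [1->0,2->0,3->0,1=2] -> levels [7 5 5 5]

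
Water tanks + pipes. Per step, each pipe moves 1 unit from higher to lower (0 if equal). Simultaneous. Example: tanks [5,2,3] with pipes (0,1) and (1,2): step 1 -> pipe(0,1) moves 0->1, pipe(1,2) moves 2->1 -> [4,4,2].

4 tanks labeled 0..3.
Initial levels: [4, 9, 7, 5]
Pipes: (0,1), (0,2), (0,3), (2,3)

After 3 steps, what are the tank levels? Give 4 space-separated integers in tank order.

Step 1: flows [1->0,2->0,3->0,2->3] -> levels [7 8 5 5]
Step 2: flows [1->0,0->2,0->3,2=3] -> levels [6 7 6 6]
Step 3: flows [1->0,0=2,0=3,2=3] -> levels [7 6 6 6]

Answer: 7 6 6 6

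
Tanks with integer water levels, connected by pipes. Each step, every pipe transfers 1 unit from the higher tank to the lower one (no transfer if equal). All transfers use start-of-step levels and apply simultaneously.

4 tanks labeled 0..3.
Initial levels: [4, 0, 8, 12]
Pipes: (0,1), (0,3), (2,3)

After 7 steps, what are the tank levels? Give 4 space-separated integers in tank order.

Answer: 6 5 7 6

Derivation:
Step 1: flows [0->1,3->0,3->2] -> levels [4 1 9 10]
Step 2: flows [0->1,3->0,3->2] -> levels [4 2 10 8]
Step 3: flows [0->1,3->0,2->3] -> levels [4 3 9 8]
Step 4: flows [0->1,3->0,2->3] -> levels [4 4 8 8]
Step 5: flows [0=1,3->0,2=3] -> levels [5 4 8 7]
Step 6: flows [0->1,3->0,2->3] -> levels [5 5 7 7]
Step 7: flows [0=1,3->0,2=3] -> levels [6 5 7 6]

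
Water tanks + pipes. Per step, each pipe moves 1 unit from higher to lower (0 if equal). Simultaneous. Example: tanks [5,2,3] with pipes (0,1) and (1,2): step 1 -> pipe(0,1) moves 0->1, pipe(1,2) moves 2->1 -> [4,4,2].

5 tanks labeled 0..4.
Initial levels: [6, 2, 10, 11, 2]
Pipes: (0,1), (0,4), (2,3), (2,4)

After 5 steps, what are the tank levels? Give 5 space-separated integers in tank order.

Answer: 5 4 8 8 6

Derivation:
Step 1: flows [0->1,0->4,3->2,2->4] -> levels [4 3 10 10 4]
Step 2: flows [0->1,0=4,2=3,2->4] -> levels [3 4 9 10 5]
Step 3: flows [1->0,4->0,3->2,2->4] -> levels [5 3 9 9 5]
Step 4: flows [0->1,0=4,2=3,2->4] -> levels [4 4 8 9 6]
Step 5: flows [0=1,4->0,3->2,2->4] -> levels [5 4 8 8 6]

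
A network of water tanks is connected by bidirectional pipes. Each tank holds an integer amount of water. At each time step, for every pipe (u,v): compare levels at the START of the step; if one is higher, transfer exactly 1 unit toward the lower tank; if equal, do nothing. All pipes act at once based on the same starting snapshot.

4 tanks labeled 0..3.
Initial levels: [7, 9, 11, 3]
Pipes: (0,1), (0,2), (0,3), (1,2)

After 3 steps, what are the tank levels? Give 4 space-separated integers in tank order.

Step 1: flows [1->0,2->0,0->3,2->1] -> levels [8 9 9 4]
Step 2: flows [1->0,2->0,0->3,1=2] -> levels [9 8 8 5]
Step 3: flows [0->1,0->2,0->3,1=2] -> levels [6 9 9 6]

Answer: 6 9 9 6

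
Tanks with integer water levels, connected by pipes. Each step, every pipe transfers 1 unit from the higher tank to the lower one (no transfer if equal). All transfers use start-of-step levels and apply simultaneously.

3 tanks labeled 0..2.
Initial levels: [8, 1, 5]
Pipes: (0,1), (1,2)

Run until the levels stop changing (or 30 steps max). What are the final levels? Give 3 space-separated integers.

Step 1: flows [0->1,2->1] -> levels [7 3 4]
Step 2: flows [0->1,2->1] -> levels [6 5 3]
Step 3: flows [0->1,1->2] -> levels [5 5 4]
Step 4: flows [0=1,1->2] -> levels [5 4 5]
Step 5: flows [0->1,2->1] -> levels [4 6 4]
Step 6: flows [1->0,1->2] -> levels [5 4 5]
  -> period-2 cycle: step 6 state = step 4 state; never stabilizes
  -> state at step 30: (30-4) mod 2 = 0, same as step 4 -> [5 4 5]

Answer: 5 4 5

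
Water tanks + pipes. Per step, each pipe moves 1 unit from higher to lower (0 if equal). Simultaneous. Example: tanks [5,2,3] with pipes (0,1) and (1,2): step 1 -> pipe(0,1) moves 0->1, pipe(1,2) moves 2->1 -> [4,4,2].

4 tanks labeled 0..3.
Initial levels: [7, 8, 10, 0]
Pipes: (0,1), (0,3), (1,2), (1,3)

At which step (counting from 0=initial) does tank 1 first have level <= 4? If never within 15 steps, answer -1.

Step 1: flows [1->0,0->3,2->1,1->3] -> levels [7 7 9 2]
Step 2: flows [0=1,0->3,2->1,1->3] -> levels [6 7 8 4]
Step 3: flows [1->0,0->3,2->1,1->3] -> levels [6 6 7 6]
Step 4: flows [0=1,0=3,2->1,1=3] -> levels [6 7 6 6]
Step 5: flows [1->0,0=3,1->2,1->3] -> levels [7 4 7 7]
Tank 1 first reaches <=4 at step 5

Answer: 5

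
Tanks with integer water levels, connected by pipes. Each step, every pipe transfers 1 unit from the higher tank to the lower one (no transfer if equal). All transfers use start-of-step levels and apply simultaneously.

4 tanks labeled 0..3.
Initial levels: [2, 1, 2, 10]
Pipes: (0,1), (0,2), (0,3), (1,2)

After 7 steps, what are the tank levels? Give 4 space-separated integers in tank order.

Step 1: flows [0->1,0=2,3->0,2->1] -> levels [2 3 1 9]
Step 2: flows [1->0,0->2,3->0,1->2] -> levels [3 1 3 8]
Step 3: flows [0->1,0=2,3->0,2->1] -> levels [3 3 2 7]
Step 4: flows [0=1,0->2,3->0,1->2] -> levels [3 2 4 6]
Step 5: flows [0->1,2->0,3->0,2->1] -> levels [4 4 2 5]
Step 6: flows [0=1,0->2,3->0,1->2] -> levels [4 3 4 4]
Step 7: flows [0->1,0=2,0=3,2->1] -> levels [3 5 3 4]

Answer: 3 5 3 4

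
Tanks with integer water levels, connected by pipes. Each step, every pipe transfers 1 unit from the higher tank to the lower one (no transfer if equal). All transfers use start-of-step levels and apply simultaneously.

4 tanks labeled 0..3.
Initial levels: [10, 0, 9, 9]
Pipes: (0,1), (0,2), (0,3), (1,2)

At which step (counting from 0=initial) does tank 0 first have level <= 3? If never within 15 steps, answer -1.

Answer: -1

Derivation:
Step 1: flows [0->1,0->2,0->3,2->1] -> levels [7 2 9 10]
Step 2: flows [0->1,2->0,3->0,2->1] -> levels [8 4 7 9]
Step 3: flows [0->1,0->2,3->0,2->1] -> levels [7 6 7 8]
Step 4: flows [0->1,0=2,3->0,2->1] -> levels [7 8 6 7]
Step 5: flows [1->0,0->2,0=3,1->2] -> levels [7 6 8 7]
Step 6: flows [0->1,2->0,0=3,2->1] -> levels [7 8 6 7]
  -> period-2 cycle (repeats step 4); tank 0 never drops to <=3
Tank 0 never reaches <=3 within 15 steps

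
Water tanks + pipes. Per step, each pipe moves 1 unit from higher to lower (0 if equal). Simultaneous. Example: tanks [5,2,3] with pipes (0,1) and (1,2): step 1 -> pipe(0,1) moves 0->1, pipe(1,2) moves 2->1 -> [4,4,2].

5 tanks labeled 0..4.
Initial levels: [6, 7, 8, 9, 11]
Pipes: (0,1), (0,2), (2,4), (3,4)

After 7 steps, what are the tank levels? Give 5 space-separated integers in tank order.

Answer: 9 7 7 8 10

Derivation:
Step 1: flows [1->0,2->0,4->2,4->3] -> levels [8 6 8 10 9]
Step 2: flows [0->1,0=2,4->2,3->4] -> levels [7 7 9 9 9]
Step 3: flows [0=1,2->0,2=4,3=4] -> levels [8 7 8 9 9]
Step 4: flows [0->1,0=2,4->2,3=4] -> levels [7 8 9 9 8]
Step 5: flows [1->0,2->0,2->4,3->4] -> levels [9 7 7 8 10]
Step 6: flows [0->1,0->2,4->2,4->3] -> levels [7 8 9 9 8]
  -> period-2 cycle: step 6 state = step 4 state
  -> state at step 7: (7-4) mod 2 = 1, same as step 5 -> [9 7 7 8 10]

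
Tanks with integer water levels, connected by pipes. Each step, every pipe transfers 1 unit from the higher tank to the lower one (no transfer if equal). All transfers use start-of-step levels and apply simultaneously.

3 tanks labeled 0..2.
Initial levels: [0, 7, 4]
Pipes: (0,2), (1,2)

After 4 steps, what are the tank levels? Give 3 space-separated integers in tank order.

Step 1: flows [2->0,1->2] -> levels [1 6 4]
Step 2: flows [2->0,1->2] -> levels [2 5 4]
Step 3: flows [2->0,1->2] -> levels [3 4 4]
Step 4: flows [2->0,1=2] -> levels [4 4 3]

Answer: 4 4 3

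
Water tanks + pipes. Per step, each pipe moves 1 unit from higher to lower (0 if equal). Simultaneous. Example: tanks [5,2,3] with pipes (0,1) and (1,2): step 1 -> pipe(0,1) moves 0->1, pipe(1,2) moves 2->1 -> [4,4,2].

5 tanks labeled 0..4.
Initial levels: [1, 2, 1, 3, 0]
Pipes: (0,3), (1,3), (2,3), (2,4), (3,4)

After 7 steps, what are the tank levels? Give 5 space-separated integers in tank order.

Answer: 2 3 1 -1 2

Derivation:
Step 1: flows [3->0,3->1,3->2,2->4,3->4] -> levels [2 3 1 -1 2]
Step 2: flows [0->3,1->3,2->3,4->2,4->3] -> levels [1 2 1 3 0]
  -> period-2 cycle: step 2 state = step 0 state
  -> state at step 7: (7-0) mod 2 = 1, same as step 1 -> [2 3 1 -1 2]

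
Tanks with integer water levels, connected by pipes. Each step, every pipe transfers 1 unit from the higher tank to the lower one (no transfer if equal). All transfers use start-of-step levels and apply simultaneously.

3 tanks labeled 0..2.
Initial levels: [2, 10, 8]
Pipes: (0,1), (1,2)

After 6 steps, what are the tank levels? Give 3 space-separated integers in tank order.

Step 1: flows [1->0,1->2] -> levels [3 8 9]
Step 2: flows [1->0,2->1] -> levels [4 8 8]
Step 3: flows [1->0,1=2] -> levels [5 7 8]
Step 4: flows [1->0,2->1] -> levels [6 7 7]
Step 5: flows [1->0,1=2] -> levels [7 6 7]
Step 6: flows [0->1,2->1] -> levels [6 8 6]

Answer: 6 8 6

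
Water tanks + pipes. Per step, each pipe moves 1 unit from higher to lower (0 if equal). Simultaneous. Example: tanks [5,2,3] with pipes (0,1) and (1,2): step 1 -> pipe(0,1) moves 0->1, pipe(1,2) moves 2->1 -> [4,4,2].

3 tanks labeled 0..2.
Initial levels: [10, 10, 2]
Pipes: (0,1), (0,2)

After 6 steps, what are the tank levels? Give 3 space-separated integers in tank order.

Step 1: flows [0=1,0->2] -> levels [9 10 3]
Step 2: flows [1->0,0->2] -> levels [9 9 4]
Step 3: flows [0=1,0->2] -> levels [8 9 5]
Step 4: flows [1->0,0->2] -> levels [8 8 6]
Step 5: flows [0=1,0->2] -> levels [7 8 7]
Step 6: flows [1->0,0=2] -> levels [8 7 7]

Answer: 8 7 7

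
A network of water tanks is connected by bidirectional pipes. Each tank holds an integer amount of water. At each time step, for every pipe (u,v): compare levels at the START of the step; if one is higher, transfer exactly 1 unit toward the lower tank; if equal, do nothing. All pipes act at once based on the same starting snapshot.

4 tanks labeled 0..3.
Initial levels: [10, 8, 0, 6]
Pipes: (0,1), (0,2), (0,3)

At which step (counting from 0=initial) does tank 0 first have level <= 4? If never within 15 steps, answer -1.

Step 1: flows [0->1,0->2,0->3] -> levels [7 9 1 7]
Step 2: flows [1->0,0->2,0=3] -> levels [7 8 2 7]
Step 3: flows [1->0,0->2,0=3] -> levels [7 7 3 7]
Step 4: flows [0=1,0->2,0=3] -> levels [6 7 4 7]
Step 5: flows [1->0,0->2,3->0] -> levels [7 6 5 6]
Step 6: flows [0->1,0->2,0->3] -> levels [4 7 6 7]
Tank 0 first reaches <=4 at step 6

Answer: 6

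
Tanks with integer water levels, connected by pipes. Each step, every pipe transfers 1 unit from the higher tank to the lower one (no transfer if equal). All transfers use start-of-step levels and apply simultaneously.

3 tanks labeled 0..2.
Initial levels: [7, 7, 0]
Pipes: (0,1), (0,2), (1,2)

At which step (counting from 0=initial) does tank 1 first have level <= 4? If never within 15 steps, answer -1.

Answer: 3

Derivation:
Step 1: flows [0=1,0->2,1->2] -> levels [6 6 2]
Step 2: flows [0=1,0->2,1->2] -> levels [5 5 4]
Step 3: flows [0=1,0->2,1->2] -> levels [4 4 6]
Tank 1 first reaches <=4 at step 3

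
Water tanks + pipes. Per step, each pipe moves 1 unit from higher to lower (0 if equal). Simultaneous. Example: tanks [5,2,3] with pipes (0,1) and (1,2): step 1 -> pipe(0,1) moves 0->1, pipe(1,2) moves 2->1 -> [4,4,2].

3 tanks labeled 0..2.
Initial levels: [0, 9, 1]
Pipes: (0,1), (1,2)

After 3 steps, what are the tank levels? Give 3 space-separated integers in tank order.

Answer: 3 3 4

Derivation:
Step 1: flows [1->0,1->2] -> levels [1 7 2]
Step 2: flows [1->0,1->2] -> levels [2 5 3]
Step 3: flows [1->0,1->2] -> levels [3 3 4]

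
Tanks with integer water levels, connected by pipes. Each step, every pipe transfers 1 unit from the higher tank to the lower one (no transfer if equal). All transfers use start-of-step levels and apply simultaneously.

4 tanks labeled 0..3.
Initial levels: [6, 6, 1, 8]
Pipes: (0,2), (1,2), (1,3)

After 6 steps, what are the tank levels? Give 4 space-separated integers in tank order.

Step 1: flows [0->2,1->2,3->1] -> levels [5 6 3 7]
Step 2: flows [0->2,1->2,3->1] -> levels [4 6 5 6]
Step 3: flows [2->0,1->2,1=3] -> levels [5 5 5 6]
Step 4: flows [0=2,1=2,3->1] -> levels [5 6 5 5]
Step 5: flows [0=2,1->2,1->3] -> levels [5 4 6 6]
Step 6: flows [2->0,2->1,3->1] -> levels [6 6 4 5]

Answer: 6 6 4 5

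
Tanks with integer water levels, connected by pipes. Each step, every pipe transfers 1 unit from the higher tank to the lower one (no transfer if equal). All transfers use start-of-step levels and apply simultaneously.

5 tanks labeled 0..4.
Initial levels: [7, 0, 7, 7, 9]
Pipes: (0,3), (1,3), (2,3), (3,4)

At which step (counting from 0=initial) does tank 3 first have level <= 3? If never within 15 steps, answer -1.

Step 1: flows [0=3,3->1,2=3,4->3] -> levels [7 1 7 7 8]
Step 2: flows [0=3,3->1,2=3,4->3] -> levels [7 2 7 7 7]
Step 3: flows [0=3,3->1,2=3,3=4] -> levels [7 3 7 6 7]
Step 4: flows [0->3,3->1,2->3,4->3] -> levels [6 4 6 8 6]
Step 5: flows [3->0,3->1,3->2,3->4] -> levels [7 5 7 4 7]
Step 6: flows [0->3,1->3,2->3,4->3] -> levels [6 4 6 8 6]
  -> period-2 cycle (repeats step 4); tank 3 never drops to <=3
Tank 3 never reaches <=3 within 15 steps

Answer: -1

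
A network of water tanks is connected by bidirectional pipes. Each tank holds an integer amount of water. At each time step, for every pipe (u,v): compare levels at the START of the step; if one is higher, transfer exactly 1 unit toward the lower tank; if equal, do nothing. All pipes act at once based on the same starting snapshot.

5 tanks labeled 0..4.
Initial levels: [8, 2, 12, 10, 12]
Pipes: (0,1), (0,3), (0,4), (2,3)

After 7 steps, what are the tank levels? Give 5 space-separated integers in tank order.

Step 1: flows [0->1,3->0,4->0,2->3] -> levels [9 3 11 10 11]
Step 2: flows [0->1,3->0,4->0,2->3] -> levels [10 4 10 10 10]
Step 3: flows [0->1,0=3,0=4,2=3] -> levels [9 5 10 10 10]
Step 4: flows [0->1,3->0,4->0,2=3] -> levels [10 6 10 9 9]
Step 5: flows [0->1,0->3,0->4,2->3] -> levels [7 7 9 11 10]
Step 6: flows [0=1,3->0,4->0,3->2] -> levels [9 7 10 9 9]
Step 7: flows [0->1,0=3,0=4,2->3] -> levels [8 8 9 10 9]

Answer: 8 8 9 10 9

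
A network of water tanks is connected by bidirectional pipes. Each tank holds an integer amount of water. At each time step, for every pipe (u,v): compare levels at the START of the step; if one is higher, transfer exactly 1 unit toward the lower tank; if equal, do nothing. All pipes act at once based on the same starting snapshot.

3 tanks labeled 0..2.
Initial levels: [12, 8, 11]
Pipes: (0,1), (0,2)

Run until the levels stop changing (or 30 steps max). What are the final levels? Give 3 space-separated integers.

Answer: 9 11 11

Derivation:
Step 1: flows [0->1,0->2] -> levels [10 9 12]
Step 2: flows [0->1,2->0] -> levels [10 10 11]
Step 3: flows [0=1,2->0] -> levels [11 10 10]
Step 4: flows [0->1,0->2] -> levels [9 11 11]
Step 5: flows [1->0,2->0] -> levels [11 10 10]
  -> period-2 cycle: step 5 state = step 3 state; never stabilizes
  -> state at step 30: (30-3) mod 2 = 1, same as step 4 -> [9 11 11]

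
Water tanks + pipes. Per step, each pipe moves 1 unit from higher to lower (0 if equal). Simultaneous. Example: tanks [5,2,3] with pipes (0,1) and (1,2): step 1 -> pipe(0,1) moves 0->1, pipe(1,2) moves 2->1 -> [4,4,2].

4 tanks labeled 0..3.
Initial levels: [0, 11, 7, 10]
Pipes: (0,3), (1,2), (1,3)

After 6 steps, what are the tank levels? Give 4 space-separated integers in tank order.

Answer: 6 8 8 6

Derivation:
Step 1: flows [3->0,1->2,1->3] -> levels [1 9 8 10]
Step 2: flows [3->0,1->2,3->1] -> levels [2 9 9 8]
Step 3: flows [3->0,1=2,1->3] -> levels [3 8 9 8]
Step 4: flows [3->0,2->1,1=3] -> levels [4 9 8 7]
Step 5: flows [3->0,1->2,1->3] -> levels [5 7 9 7]
Step 6: flows [3->0,2->1,1=3] -> levels [6 8 8 6]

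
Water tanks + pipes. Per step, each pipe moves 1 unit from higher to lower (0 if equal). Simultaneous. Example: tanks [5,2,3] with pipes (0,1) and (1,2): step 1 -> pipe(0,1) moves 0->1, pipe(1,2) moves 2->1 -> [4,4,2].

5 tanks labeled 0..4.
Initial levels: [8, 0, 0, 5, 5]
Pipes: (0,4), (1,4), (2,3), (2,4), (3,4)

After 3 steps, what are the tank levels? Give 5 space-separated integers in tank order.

Answer: 5 3 2 4 4

Derivation:
Step 1: flows [0->4,4->1,3->2,4->2,3=4] -> levels [7 1 2 4 4]
Step 2: flows [0->4,4->1,3->2,4->2,3=4] -> levels [6 2 4 3 3]
Step 3: flows [0->4,4->1,2->3,2->4,3=4] -> levels [5 3 2 4 4]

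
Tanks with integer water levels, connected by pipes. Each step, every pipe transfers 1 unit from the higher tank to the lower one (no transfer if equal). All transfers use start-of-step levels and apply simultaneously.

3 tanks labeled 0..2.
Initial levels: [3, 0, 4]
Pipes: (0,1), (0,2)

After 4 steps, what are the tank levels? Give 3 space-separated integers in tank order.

Answer: 1 3 3

Derivation:
Step 1: flows [0->1,2->0] -> levels [3 1 3]
Step 2: flows [0->1,0=2] -> levels [2 2 3]
Step 3: flows [0=1,2->0] -> levels [3 2 2]
Step 4: flows [0->1,0->2] -> levels [1 3 3]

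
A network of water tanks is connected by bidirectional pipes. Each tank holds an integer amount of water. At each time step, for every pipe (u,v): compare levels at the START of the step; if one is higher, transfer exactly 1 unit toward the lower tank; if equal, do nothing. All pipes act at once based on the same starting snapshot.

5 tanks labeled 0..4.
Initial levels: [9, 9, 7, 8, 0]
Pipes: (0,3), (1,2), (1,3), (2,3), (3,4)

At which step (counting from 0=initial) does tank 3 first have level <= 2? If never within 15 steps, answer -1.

Step 1: flows [0->3,1->2,1->3,3->2,3->4] -> levels [8 7 9 8 1]
Step 2: flows [0=3,2->1,3->1,2->3,3->4] -> levels [8 9 7 7 2]
Step 3: flows [0->3,1->2,1->3,2=3,3->4] -> levels [7 7 8 8 3]
Step 4: flows [3->0,2->1,3->1,2=3,3->4] -> levels [8 9 7 5 4]
Step 5: flows [0->3,1->2,1->3,2->3,3->4] -> levels [7 7 7 7 5]
Step 6: flows [0=3,1=2,1=3,2=3,3->4] -> levels [7 7 7 6 6]
Step 7: flows [0->3,1=2,1->3,2->3,3=4] -> levels [6 6 6 9 6]
Step 8: flows [3->0,1=2,3->1,3->2,3->4] -> levels [7 7 7 5 7]
Step 9: flows [0->3,1=2,1->3,2->3,4->3] -> levels [6 6 6 9 6]
  -> period-2 cycle (repeats step 7); tank 3 never drops to <=2
Tank 3 never reaches <=2 within 15 steps

Answer: -1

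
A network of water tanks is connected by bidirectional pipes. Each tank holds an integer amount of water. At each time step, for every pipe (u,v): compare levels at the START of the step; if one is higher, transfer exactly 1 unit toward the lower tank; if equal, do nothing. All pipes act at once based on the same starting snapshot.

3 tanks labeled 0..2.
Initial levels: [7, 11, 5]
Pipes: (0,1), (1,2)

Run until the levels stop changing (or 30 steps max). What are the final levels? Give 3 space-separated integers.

Answer: 8 7 8

Derivation:
Step 1: flows [1->0,1->2] -> levels [8 9 6]
Step 2: flows [1->0,1->2] -> levels [9 7 7]
Step 3: flows [0->1,1=2] -> levels [8 8 7]
Step 4: flows [0=1,1->2] -> levels [8 7 8]
Step 5: flows [0->1,2->1] -> levels [7 9 7]
Step 6: flows [1->0,1->2] -> levels [8 7 8]
  -> period-2 cycle: step 6 state = step 4 state; never stabilizes
  -> state at step 30: (30-4) mod 2 = 0, same as step 4 -> [8 7 8]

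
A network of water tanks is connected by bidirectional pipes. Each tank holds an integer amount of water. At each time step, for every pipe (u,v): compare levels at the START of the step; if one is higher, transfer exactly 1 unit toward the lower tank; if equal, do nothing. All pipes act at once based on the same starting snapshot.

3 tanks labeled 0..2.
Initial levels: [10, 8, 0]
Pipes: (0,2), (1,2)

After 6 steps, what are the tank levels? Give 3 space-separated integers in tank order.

Answer: 6 6 6

Derivation:
Step 1: flows [0->2,1->2] -> levels [9 7 2]
Step 2: flows [0->2,1->2] -> levels [8 6 4]
Step 3: flows [0->2,1->2] -> levels [7 5 6]
Step 4: flows [0->2,2->1] -> levels [6 6 6]
Step 5: flows [0=2,1=2] -> levels [6 6 6]
  -> stable; steps 6..6 unchanged -> [6 6 6]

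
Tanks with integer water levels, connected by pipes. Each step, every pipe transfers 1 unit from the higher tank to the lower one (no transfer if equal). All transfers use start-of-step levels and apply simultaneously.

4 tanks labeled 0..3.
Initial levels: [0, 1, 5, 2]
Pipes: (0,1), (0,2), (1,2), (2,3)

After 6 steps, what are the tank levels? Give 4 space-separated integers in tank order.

Answer: 1 3 2 2

Derivation:
Step 1: flows [1->0,2->0,2->1,2->3] -> levels [2 1 2 3]
Step 2: flows [0->1,0=2,2->1,3->2] -> levels [1 3 2 2]
Step 3: flows [1->0,2->0,1->2,2=3] -> levels [3 1 2 2]
Step 4: flows [0->1,0->2,2->1,2=3] -> levels [1 3 2 2]
  -> period-2 cycle: step 4 state = step 2 state
  -> state at step 6: (6-2) mod 2 = 0, same as step 2 -> [1 3 2 2]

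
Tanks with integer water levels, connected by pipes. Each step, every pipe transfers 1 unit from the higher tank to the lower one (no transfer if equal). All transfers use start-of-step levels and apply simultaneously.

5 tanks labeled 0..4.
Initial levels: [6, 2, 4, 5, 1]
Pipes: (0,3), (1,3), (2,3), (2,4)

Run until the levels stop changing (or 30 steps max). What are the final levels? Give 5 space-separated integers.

Answer: 3 3 2 6 4

Derivation:
Step 1: flows [0->3,3->1,3->2,2->4] -> levels [5 3 4 4 2]
Step 2: flows [0->3,3->1,2=3,2->4] -> levels [4 4 3 4 3]
Step 3: flows [0=3,1=3,3->2,2=4] -> levels [4 4 4 3 3]
Step 4: flows [0->3,1->3,2->3,2->4] -> levels [3 3 2 6 4]
Step 5: flows [3->0,3->1,3->2,4->2] -> levels [4 4 4 3 3]
  -> period-2 cycle: step 5 state = step 3 state; never stabilizes
  -> state at step 30: (30-3) mod 2 = 1, same as step 4 -> [3 3 2 6 4]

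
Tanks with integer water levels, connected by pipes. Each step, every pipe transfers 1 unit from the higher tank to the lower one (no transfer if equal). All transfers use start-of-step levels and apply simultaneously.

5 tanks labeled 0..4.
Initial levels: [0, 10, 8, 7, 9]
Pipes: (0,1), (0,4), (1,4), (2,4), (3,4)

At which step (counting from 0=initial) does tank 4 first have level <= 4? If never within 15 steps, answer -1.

Answer: -1

Derivation:
Step 1: flows [1->0,4->0,1->4,4->2,4->3] -> levels [2 8 9 8 7]
Step 2: flows [1->0,4->0,1->4,2->4,3->4] -> levels [4 6 8 7 9]
Step 3: flows [1->0,4->0,4->1,4->2,4->3] -> levels [6 6 9 8 5]
Step 4: flows [0=1,0->4,1->4,2->4,3->4] -> levels [5 5 8 7 9]
Step 5: flows [0=1,4->0,4->1,4->2,4->3] -> levels [6 6 9 8 5]
  -> period-2 cycle (repeats step 3); tank 4 never drops to <=4
Tank 4 never reaches <=4 within 15 steps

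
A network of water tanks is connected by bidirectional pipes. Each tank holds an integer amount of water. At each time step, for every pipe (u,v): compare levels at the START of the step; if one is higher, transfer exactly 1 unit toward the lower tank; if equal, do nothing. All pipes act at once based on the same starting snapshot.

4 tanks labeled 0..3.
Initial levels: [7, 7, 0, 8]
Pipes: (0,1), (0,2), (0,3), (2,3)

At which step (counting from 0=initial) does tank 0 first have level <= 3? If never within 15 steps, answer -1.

Step 1: flows [0=1,0->2,3->0,3->2] -> levels [7 7 2 6]
Step 2: flows [0=1,0->2,0->3,3->2] -> levels [5 7 4 6]
Step 3: flows [1->0,0->2,3->0,3->2] -> levels [6 6 6 4]
Step 4: flows [0=1,0=2,0->3,2->3] -> levels [5 6 5 6]
Step 5: flows [1->0,0=2,3->0,3->2] -> levels [7 5 6 4]
Step 6: flows [0->1,0->2,0->3,2->3] -> levels [4 6 6 6]
Step 7: flows [1->0,2->0,3->0,2=3] -> levels [7 5 5 5]
Step 8: flows [0->1,0->2,0->3,2=3] -> levels [4 6 6 6]
  -> period-2 cycle (repeats step 6); tank 0 never drops to <=3
Tank 0 never reaches <=3 within 15 steps

Answer: -1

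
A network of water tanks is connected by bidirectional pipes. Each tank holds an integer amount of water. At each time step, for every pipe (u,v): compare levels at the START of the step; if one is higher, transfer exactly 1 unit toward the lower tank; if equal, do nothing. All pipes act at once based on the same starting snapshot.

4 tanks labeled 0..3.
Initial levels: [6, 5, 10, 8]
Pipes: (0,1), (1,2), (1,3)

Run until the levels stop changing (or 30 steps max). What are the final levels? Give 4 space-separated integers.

Answer: 8 5 8 8

Derivation:
Step 1: flows [0->1,2->1,3->1] -> levels [5 8 9 7]
Step 2: flows [1->0,2->1,1->3] -> levels [6 7 8 8]
Step 3: flows [1->0,2->1,3->1] -> levels [7 8 7 7]
Step 4: flows [1->0,1->2,1->3] -> levels [8 5 8 8]
Step 5: flows [0->1,2->1,3->1] -> levels [7 8 7 7]
  -> period-2 cycle: step 5 state = step 3 state; never stabilizes
  -> state at step 30: (30-3) mod 2 = 1, same as step 4 -> [8 5 8 8]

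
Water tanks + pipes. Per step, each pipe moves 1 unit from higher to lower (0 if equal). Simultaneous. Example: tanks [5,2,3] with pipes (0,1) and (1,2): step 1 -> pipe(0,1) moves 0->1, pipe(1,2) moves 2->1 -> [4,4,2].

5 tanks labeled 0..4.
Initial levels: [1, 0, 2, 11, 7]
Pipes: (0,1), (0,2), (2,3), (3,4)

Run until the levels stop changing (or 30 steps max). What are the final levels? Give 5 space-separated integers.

Step 1: flows [0->1,2->0,3->2,3->4] -> levels [1 1 2 9 8]
Step 2: flows [0=1,2->0,3->2,3->4] -> levels [2 1 2 7 9]
Step 3: flows [0->1,0=2,3->2,4->3] -> levels [1 2 3 7 8]
Step 4: flows [1->0,2->0,3->2,4->3] -> levels [3 1 3 7 7]
Step 5: flows [0->1,0=2,3->2,3=4] -> levels [2 2 4 6 7]
Step 6: flows [0=1,2->0,3->2,4->3] -> levels [3 2 4 6 6]
Step 7: flows [0->1,2->0,3->2,3=4] -> levels [3 3 4 5 6]
Step 8: flows [0=1,2->0,3->2,4->3] -> levels [4 3 4 5 5]
Step 9: flows [0->1,0=2,3->2,3=4] -> levels [3 4 5 4 5]
Step 10: flows [1->0,2->0,2->3,4->3] -> levels [5 3 3 6 4]
Step 11: flows [0->1,0->2,3->2,3->4] -> levels [3 4 5 4 5]
  -> period-2 cycle: step 11 state = step 9 state; never stabilizes
  -> state at step 30: (30-9) mod 2 = 1, same as step 10 -> [5 3 3 6 4]

Answer: 5 3 3 6 4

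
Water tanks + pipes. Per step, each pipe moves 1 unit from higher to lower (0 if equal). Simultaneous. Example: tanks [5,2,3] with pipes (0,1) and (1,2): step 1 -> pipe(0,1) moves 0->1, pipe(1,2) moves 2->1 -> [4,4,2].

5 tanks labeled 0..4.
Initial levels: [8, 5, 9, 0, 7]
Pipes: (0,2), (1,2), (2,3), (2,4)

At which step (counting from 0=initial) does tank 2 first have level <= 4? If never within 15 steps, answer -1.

Step 1: flows [2->0,2->1,2->3,2->4] -> levels [9 6 5 1 8]
Step 2: flows [0->2,1->2,2->3,4->2] -> levels [8 5 7 2 7]
Step 3: flows [0->2,2->1,2->3,2=4] -> levels [7 6 6 3 7]
Step 4: flows [0->2,1=2,2->3,4->2] -> levels [6 6 7 4 6]
Step 5: flows [2->0,2->1,2->3,2->4] -> levels [7 7 3 5 7]
Tank 2 first reaches <=4 at step 5

Answer: 5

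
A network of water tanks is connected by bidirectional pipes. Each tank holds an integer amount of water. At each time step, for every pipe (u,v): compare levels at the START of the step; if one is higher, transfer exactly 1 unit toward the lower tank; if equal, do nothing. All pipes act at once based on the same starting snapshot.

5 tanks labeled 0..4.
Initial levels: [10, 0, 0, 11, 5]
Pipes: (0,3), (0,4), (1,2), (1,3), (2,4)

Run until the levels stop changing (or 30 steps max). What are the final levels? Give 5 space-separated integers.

Step 1: flows [3->0,0->4,1=2,3->1,4->2] -> levels [10 1 1 9 5]
Step 2: flows [0->3,0->4,1=2,3->1,4->2] -> levels [8 2 2 9 5]
Step 3: flows [3->0,0->4,1=2,3->1,4->2] -> levels [8 3 3 7 5]
Step 4: flows [0->3,0->4,1=2,3->1,4->2] -> levels [6 4 4 7 5]
Step 5: flows [3->0,0->4,1=2,3->1,4->2] -> levels [6 5 5 5 5]
Step 6: flows [0->3,0->4,1=2,1=3,2=4] -> levels [4 5 5 6 6]
Step 7: flows [3->0,4->0,1=2,3->1,4->2] -> levels [6 6 6 4 4]
Step 8: flows [0->3,0->4,1=2,1->3,2->4] -> levels [4 5 5 6 6]
  -> period-2 cycle: step 8 state = step 6 state; never stabilizes
  -> state at step 30: (30-6) mod 2 = 0, same as step 6 -> [4 5 5 6 6]

Answer: 4 5 5 6 6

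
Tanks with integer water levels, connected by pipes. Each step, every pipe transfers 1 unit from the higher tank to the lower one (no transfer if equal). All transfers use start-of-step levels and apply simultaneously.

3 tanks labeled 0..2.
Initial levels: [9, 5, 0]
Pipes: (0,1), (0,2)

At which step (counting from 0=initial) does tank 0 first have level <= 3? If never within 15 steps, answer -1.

Step 1: flows [0->1,0->2] -> levels [7 6 1]
Step 2: flows [0->1,0->2] -> levels [5 7 2]
Step 3: flows [1->0,0->2] -> levels [5 6 3]
Step 4: flows [1->0,0->2] -> levels [5 5 4]
Step 5: flows [0=1,0->2] -> levels [4 5 5]
Step 6: flows [1->0,2->0] -> levels [6 4 4]
Step 7: flows [0->1,0->2] -> levels [4 5 5]
  -> period-2 cycle (repeats step 5); tank 0 never drops to <=3
Tank 0 never reaches <=3 within 15 steps

Answer: -1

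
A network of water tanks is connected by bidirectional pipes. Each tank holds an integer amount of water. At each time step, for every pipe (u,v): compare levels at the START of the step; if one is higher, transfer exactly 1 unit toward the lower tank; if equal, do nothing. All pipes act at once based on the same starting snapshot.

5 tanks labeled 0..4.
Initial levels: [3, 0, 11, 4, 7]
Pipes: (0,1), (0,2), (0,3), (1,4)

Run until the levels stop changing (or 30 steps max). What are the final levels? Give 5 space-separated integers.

Step 1: flows [0->1,2->0,3->0,4->1] -> levels [4 2 10 3 6]
Step 2: flows [0->1,2->0,0->3,4->1] -> levels [3 4 9 4 5]
Step 3: flows [1->0,2->0,3->0,4->1] -> levels [6 4 8 3 4]
Step 4: flows [0->1,2->0,0->3,1=4] -> levels [5 5 7 4 4]
Step 5: flows [0=1,2->0,0->3,1->4] -> levels [5 4 6 5 5]
Step 6: flows [0->1,2->0,0=3,4->1] -> levels [5 6 5 5 4]
Step 7: flows [1->0,0=2,0=3,1->4] -> levels [6 4 5 5 5]
Step 8: flows [0->1,0->2,0->3,4->1] -> levels [3 6 6 6 4]
Step 9: flows [1->0,2->0,3->0,1->4] -> levels [6 4 5 5 5]
  -> period-2 cycle: step 9 state = step 7 state; never stabilizes
  -> state at step 30: (30-7) mod 2 = 1, same as step 8 -> [3 6 6 6 4]

Answer: 3 6 6 6 4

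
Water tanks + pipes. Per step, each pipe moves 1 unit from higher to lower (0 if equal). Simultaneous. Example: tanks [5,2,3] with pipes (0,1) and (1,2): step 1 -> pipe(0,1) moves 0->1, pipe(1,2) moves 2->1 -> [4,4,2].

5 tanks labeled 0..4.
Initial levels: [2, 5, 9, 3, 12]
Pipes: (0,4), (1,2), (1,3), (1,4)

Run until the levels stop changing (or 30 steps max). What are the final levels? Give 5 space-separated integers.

Step 1: flows [4->0,2->1,1->3,4->1] -> levels [3 6 8 4 10]
Step 2: flows [4->0,2->1,1->3,4->1] -> levels [4 7 7 5 8]
Step 3: flows [4->0,1=2,1->3,4->1] -> levels [5 7 7 6 6]
Step 4: flows [4->0,1=2,1->3,1->4] -> levels [6 5 7 7 6]
Step 5: flows [0=4,2->1,3->1,4->1] -> levels [6 8 6 6 5]
Step 6: flows [0->4,1->2,1->3,1->4] -> levels [5 5 7 7 7]
Step 7: flows [4->0,2->1,3->1,4->1] -> levels [6 8 6 6 5]
  -> period-2 cycle: step 7 state = step 5 state; never stabilizes
  -> state at step 30: (30-5) mod 2 = 1, same as step 6 -> [5 5 7 7 7]

Answer: 5 5 7 7 7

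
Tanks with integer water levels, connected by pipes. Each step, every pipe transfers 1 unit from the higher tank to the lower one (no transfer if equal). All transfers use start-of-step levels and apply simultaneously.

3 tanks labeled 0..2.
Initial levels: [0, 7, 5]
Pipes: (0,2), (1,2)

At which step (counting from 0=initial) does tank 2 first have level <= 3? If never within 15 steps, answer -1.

Step 1: flows [2->0,1->2] -> levels [1 6 5]
Step 2: flows [2->0,1->2] -> levels [2 5 5]
Step 3: flows [2->0,1=2] -> levels [3 5 4]
Step 4: flows [2->0,1->2] -> levels [4 4 4]
Step 5: flows [0=2,1=2] -> levels [4 4 4]
  -> stable; tank 2 stays at 4 > 3
Tank 2 never reaches <=3 within 15 steps

Answer: -1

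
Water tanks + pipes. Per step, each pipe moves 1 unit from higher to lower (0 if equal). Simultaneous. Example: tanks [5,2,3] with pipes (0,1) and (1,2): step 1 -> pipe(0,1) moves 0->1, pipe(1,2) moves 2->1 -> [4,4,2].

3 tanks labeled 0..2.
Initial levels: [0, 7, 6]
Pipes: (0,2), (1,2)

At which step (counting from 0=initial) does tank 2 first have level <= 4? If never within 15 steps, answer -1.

Answer: 4

Derivation:
Step 1: flows [2->0,1->2] -> levels [1 6 6]
Step 2: flows [2->0,1=2] -> levels [2 6 5]
Step 3: flows [2->0,1->2] -> levels [3 5 5]
Step 4: flows [2->0,1=2] -> levels [4 5 4]
Tank 2 first reaches <=4 at step 4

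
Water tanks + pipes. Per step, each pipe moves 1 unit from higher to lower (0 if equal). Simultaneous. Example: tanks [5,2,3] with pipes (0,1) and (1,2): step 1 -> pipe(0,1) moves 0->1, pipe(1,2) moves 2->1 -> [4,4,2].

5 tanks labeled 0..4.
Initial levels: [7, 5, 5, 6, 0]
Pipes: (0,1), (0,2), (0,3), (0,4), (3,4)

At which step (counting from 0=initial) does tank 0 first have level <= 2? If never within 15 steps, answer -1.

Step 1: flows [0->1,0->2,0->3,0->4,3->4] -> levels [3 6 6 6 2]
Step 2: flows [1->0,2->0,3->0,0->4,3->4] -> levels [5 5 5 4 4]
Step 3: flows [0=1,0=2,0->3,0->4,3=4] -> levels [3 5 5 5 5]
Step 4: flows [1->0,2->0,3->0,4->0,3=4] -> levels [7 4 4 4 4]
Step 5: flows [0->1,0->2,0->3,0->4,3=4] -> levels [3 5 5 5 5]
  -> period-2 cycle (repeats step 3); tank 0 never drops to <=2
Tank 0 never reaches <=2 within 15 steps

Answer: -1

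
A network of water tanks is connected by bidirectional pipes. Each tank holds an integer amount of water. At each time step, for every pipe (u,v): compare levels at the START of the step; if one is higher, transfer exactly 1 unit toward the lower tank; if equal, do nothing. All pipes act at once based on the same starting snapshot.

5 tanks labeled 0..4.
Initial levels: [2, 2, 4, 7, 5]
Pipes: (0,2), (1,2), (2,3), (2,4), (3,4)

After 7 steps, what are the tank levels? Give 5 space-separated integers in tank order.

Answer: 4 4 4 4 4

Derivation:
Step 1: flows [2->0,2->1,3->2,4->2,3->4] -> levels [3 3 4 5 5]
Step 2: flows [2->0,2->1,3->2,4->2,3=4] -> levels [4 4 4 4 4]
Step 3: flows [0=2,1=2,2=3,2=4,3=4] -> levels [4 4 4 4 4]
  -> stable; steps 4..7 unchanged -> [4 4 4 4 4]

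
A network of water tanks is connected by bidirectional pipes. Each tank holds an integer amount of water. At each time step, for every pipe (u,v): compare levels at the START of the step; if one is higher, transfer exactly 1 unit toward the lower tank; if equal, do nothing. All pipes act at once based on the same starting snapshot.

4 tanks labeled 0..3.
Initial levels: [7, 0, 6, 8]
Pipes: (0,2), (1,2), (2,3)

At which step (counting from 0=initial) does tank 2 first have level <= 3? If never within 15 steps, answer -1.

Step 1: flows [0->2,2->1,3->2] -> levels [6 1 7 7]
Step 2: flows [2->0,2->1,2=3] -> levels [7 2 5 7]
Step 3: flows [0->2,2->1,3->2] -> levels [6 3 6 6]
Step 4: flows [0=2,2->1,2=3] -> levels [6 4 5 6]
Step 5: flows [0->2,2->1,3->2] -> levels [5 5 6 5]
Step 6: flows [2->0,2->1,2->3] -> levels [6 6 3 6]
Tank 2 first reaches <=3 at step 6

Answer: 6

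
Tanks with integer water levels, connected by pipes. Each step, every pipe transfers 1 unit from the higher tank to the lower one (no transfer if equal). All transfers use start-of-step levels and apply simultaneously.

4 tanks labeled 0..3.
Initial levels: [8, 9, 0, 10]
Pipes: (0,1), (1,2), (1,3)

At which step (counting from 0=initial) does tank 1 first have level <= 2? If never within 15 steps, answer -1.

Answer: -1

Derivation:
Step 1: flows [1->0,1->2,3->1] -> levels [9 8 1 9]
Step 2: flows [0->1,1->2,3->1] -> levels [8 9 2 8]
Step 3: flows [1->0,1->2,1->3] -> levels [9 6 3 9]
Step 4: flows [0->1,1->2,3->1] -> levels [8 7 4 8]
Step 5: flows [0->1,1->2,3->1] -> levels [7 8 5 7]
Step 6: flows [1->0,1->2,1->3] -> levels [8 5 6 8]
Step 7: flows [0->1,2->1,3->1] -> levels [7 8 5 7]
  -> period-2 cycle (repeats step 5); tank 1 never drops to <=2
Tank 1 never reaches <=2 within 15 steps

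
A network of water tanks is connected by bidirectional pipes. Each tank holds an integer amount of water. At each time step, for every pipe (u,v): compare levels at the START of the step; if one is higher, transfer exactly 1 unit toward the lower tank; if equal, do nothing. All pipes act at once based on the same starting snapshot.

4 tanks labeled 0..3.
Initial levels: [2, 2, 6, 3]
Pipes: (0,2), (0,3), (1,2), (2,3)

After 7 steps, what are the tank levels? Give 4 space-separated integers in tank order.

Step 1: flows [2->0,3->0,2->1,2->3] -> levels [4 3 3 3]
Step 2: flows [0->2,0->3,1=2,2=3] -> levels [2 3 4 4]
Step 3: flows [2->0,3->0,2->1,2=3] -> levels [4 4 2 3]
Step 4: flows [0->2,0->3,1->2,3->2] -> levels [2 3 5 3]
Step 5: flows [2->0,3->0,2->1,2->3] -> levels [4 4 2 3]
  -> period-2 cycle: step 5 state = step 3 state
  -> state at step 7: (7-3) mod 2 = 0, same as step 3 -> [4 4 2 3]

Answer: 4 4 2 3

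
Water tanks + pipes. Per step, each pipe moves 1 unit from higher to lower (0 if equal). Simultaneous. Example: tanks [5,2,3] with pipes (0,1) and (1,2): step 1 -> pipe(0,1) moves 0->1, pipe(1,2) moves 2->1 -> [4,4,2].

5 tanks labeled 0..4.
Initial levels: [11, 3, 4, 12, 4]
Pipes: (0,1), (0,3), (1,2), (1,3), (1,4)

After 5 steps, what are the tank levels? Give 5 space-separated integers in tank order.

Answer: 8 6 7 6 7

Derivation:
Step 1: flows [0->1,3->0,2->1,3->1,4->1] -> levels [11 7 3 10 3]
Step 2: flows [0->1,0->3,1->2,3->1,1->4] -> levels [9 7 4 10 4]
Step 3: flows [0->1,3->0,1->2,3->1,1->4] -> levels [9 7 5 8 5]
Step 4: flows [0->1,0->3,1->2,3->1,1->4] -> levels [7 7 6 8 6]
Step 5: flows [0=1,3->0,1->2,3->1,1->4] -> levels [8 6 7 6 7]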